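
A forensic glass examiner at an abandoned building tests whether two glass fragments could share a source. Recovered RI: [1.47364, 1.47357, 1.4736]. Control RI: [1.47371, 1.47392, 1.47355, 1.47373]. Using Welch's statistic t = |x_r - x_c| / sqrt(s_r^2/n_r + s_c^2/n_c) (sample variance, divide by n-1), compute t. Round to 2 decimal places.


Welch's t-criterion for glass RI comparison:
Recovered mean = sum / n_r = 4.42081 / 3 = 1.4736033
Control mean = sum / n_c = 5.89491 / 4 = 1.4737275
Recovered sample variance s_r^2 = 1.23333e-09
Control sample variance s_c^2 = 2.29583e-08
Welch SE (unpooled) = sqrt(s_r^2/n_r + s_c^2/n_c) = sqrt(4.11111e-10 + 5.73958e-09) = sqrt(6.15069e-09) = 7.84263e-05
|mean_r - mean_c| = 0.000124167
t = 0.000124167 / 7.84263e-05 = 1.58

1.58


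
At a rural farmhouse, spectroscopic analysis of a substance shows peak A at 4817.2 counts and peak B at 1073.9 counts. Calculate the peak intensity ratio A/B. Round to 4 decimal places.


Spectral peak ratio:
Peak A = 4817.2 counts
Peak B = 1073.9 counts
Ratio = 4817.2 / 1073.9 = 4.4857

4.4857


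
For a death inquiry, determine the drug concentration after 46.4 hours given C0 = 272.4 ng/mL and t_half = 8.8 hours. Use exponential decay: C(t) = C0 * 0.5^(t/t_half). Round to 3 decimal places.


Drug concentration decay:
Number of half-lives = t / t_half = 46.4 / 8.8 = 5.272727
Decay factor = 0.5^5.272727 = 0.02586729
C(t) = 272.4 * 0.02586729 = 7.046 ng/mL

7.046


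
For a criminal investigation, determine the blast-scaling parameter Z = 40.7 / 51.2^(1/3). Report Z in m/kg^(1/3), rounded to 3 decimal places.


Scaled distance calculation:
W^(1/3) = 51.2^(1/3) = 3.713271
Z = R / W^(1/3) = 40.7 / 3.713271
Z = 10.961 m/kg^(1/3)

10.961


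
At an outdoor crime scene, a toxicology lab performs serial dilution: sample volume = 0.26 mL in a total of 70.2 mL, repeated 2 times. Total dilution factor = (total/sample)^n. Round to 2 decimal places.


Dilution factor calculation:
Single dilution = V_total / V_sample = 70.2 / 0.26 ≈ 270
Number of dilutions = 2
Total DF = (70.2 / 0.26)^2 (full precision, rounded at the end) = 72900.00

72900.00


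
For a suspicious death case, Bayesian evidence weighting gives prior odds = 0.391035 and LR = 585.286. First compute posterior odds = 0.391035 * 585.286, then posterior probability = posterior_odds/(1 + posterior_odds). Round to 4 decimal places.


Bayesian evidence evaluation:
Posterior odds = prior_odds * LR = 0.391035 * 585.286 = 228.8673
Posterior probability = posterior_odds / (1 + posterior_odds)
= 228.8673 / (1 + 228.8673)
= 228.8673 / 229.8673
= 0.9956

0.9956


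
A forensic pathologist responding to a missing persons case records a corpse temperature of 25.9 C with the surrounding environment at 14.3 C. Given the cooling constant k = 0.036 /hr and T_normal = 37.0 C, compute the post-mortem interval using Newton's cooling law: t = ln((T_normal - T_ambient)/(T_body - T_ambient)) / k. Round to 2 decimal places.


Using Newton's law of cooling:
t = ln((T_normal - T_ambient) / (T_body - T_ambient)) / k
T_normal - T_ambient = 22.7
T_body - T_ambient = 11.6
Ratio = 1.956897
ln(ratio) = 0.67136
t = 0.67136 / 0.036 = 18.65 hours

18.65


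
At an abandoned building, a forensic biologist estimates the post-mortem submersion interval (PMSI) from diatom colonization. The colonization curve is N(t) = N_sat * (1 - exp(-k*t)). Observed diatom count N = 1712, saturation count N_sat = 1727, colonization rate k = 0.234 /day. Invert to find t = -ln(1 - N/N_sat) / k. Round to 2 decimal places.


PMSI from diatom colonization curve:
N / N_sat = 1712 / 1727 = 0.991314
1 - N/N_sat = 0.008686
ln(1 - N/N_sat) = -4.746043
t = -ln(1 - N/N_sat) / k = -(-4.746043) / 0.234 = 20.28 days

20.28


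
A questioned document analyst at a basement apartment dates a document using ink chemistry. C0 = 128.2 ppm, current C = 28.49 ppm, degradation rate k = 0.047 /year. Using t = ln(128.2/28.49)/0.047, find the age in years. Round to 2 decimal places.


Document age estimation:
C0/C = 128.2 / 28.49 = 4.499824
ln(C0/C) = 1.504038
t = 1.504038 / 0.047 = 32.00 years

32.00


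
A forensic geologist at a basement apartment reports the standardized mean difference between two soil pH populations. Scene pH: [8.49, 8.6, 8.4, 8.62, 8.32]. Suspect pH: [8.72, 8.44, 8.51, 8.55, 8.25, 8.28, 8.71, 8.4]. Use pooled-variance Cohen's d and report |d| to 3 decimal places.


Pooled-variance Cohen's d for soil pH comparison:
Scene mean = 42.43 / 5 = 8.486
Suspect mean = 67.86 / 8 = 8.4825
Scene sample variance s_s^2 = 0.01648
Suspect sample variance s_c^2 = 0.031021
Pooled variance = ((n_s-1)*s_s^2 + (n_c-1)*s_c^2) / (n_s + n_c - 2) = 0.025734
Pooled SD = sqrt(0.025734) = 0.160418
Mean difference = 0.0035
|d| = |0.0035| / 0.160418 = 0.022

0.022


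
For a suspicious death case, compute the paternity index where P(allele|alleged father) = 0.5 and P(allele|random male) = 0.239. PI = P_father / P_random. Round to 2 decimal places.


Paternity Index calculation:
PI = P(allele|father) / P(allele|random)
PI = 0.5 / 0.239
PI = 2.09

2.09


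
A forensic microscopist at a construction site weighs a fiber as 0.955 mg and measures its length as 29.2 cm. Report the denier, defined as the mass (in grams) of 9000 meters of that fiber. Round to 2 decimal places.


Denier calculation:
Mass in grams = 0.955 mg / 1000 = 0.000955 g
Length in meters = 29.2 cm / 100 = 0.292 m
Linear density = mass / length = 0.000955 / 0.292 = 0.00327055 g/m
Denier = (g/m) * 9000 = 0.00327055 * 9000 = 29.43

29.43


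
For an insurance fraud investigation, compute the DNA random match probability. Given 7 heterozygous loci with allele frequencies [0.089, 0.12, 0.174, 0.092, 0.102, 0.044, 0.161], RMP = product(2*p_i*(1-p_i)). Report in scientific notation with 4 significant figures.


Computing RMP for 7 loci:
Locus 1: 2 * 0.089 * 0.911 = 0.162158
Locus 2: 2 * 0.12 * 0.88 = 0.2112
Locus 3: 2 * 0.174 * 0.826 = 0.287448
Locus 4: 2 * 0.092 * 0.908 = 0.167072
Locus 5: 2 * 0.102 * 0.898 = 0.183192
Locus 6: 2 * 0.044 * 0.956 = 0.084128
Locus 7: 2 * 0.161 * 0.839 = 0.270158
RMP = 6.848e-06

6.848e-06


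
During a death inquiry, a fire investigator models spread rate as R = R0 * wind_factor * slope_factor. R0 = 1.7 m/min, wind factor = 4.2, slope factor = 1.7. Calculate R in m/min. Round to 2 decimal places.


Fire spread rate calculation:
R = R0 * wind_factor * slope_factor
= 1.7 * 4.2 * 1.7
= 7.14 * 1.7
= 12.14 m/min

12.14


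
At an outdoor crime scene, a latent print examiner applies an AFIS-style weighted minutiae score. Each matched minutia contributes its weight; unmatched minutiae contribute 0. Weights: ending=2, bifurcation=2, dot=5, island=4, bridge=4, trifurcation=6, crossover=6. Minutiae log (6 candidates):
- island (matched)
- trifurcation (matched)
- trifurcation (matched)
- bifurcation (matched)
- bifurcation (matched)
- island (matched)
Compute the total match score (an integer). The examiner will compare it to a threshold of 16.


Weighted minutiae match score:
  island: matched, +4 (running total 4)
  trifurcation: matched, +6 (running total 10)
  trifurcation: matched, +6 (running total 16)
  bifurcation: matched, +2 (running total 18)
  bifurcation: matched, +2 (running total 20)
  island: matched, +4 (running total 24)
Total score = 24
Threshold = 16; verdict = identification

24


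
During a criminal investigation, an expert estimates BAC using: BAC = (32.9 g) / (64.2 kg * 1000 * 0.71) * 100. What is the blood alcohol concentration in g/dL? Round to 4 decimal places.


Applying the Widmark formula:
BAC = (dose_g / (body_wt * 1000 * r)) * 100
Denominator = 64.2 * 1000 * 0.71 = 45582
BAC = (32.9 / 45582) * 100
BAC = 0.0722 g/dL

0.0722


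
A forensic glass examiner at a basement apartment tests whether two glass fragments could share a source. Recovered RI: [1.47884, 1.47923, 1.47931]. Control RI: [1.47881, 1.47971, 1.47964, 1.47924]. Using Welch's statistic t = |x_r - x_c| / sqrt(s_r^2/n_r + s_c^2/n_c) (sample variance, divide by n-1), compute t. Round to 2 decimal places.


Welch's t-criterion for glass RI comparison:
Recovered mean = sum / n_r = 4.43738 / 3 = 1.4791267
Control mean = sum / n_c = 5.9174 / 4 = 1.47935
Recovered sample variance s_r^2 = 6.32333e-08
Control sample variance s_c^2 = 1.72467e-07
Welch SE (unpooled) = sqrt(s_r^2/n_r + s_c^2/n_c) = sqrt(2.10778e-08 + 4.31167e-08) = sqrt(6.41945e-08) = 0.000253366
|mean_r - mean_c| = 0.000223333
t = 0.000223333 / 0.000253366 = 0.88

0.88


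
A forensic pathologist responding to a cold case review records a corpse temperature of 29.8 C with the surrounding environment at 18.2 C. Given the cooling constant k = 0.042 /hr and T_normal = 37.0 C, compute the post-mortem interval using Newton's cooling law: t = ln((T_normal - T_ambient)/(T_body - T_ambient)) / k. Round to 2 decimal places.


Using Newton's law of cooling:
t = ln((T_normal - T_ambient) / (T_body - T_ambient)) / k
T_normal - T_ambient = 18.8
T_body - T_ambient = 11.6
Ratio = 1.62069
ln(ratio) = 0.482852
t = 0.482852 / 0.042 = 11.50 hours

11.50


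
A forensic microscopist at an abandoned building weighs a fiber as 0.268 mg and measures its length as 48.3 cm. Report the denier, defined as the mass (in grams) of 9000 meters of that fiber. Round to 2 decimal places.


Denier calculation:
Mass in grams = 0.268 mg / 1000 = 0.000268 g
Length in meters = 48.3 cm / 100 = 0.483 m
Linear density = mass / length = 0.000268 / 0.483 = 0.00055487 g/m
Denier = (g/m) * 9000 = 0.00055487 * 9000 = 4.99

4.99


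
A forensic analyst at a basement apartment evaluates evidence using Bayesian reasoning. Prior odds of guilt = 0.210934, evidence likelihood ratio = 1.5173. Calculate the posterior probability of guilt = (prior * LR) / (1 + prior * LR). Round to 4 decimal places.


Bayesian evidence evaluation:
Posterior odds = prior_odds * LR = 0.210934 * 1.5173 = 0.3200502
Posterior probability = posterior_odds / (1 + posterior_odds)
= 0.3200502 / (1 + 0.3200502)
= 0.3200502 / 1.3200502
= 0.2425

0.2425


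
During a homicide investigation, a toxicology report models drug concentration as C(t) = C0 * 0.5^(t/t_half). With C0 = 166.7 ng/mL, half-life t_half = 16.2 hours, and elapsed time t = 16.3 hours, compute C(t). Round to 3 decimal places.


Drug concentration decay:
Number of half-lives = t / t_half = 16.3 / 16.2 = 1.006173
Decay factor = 0.5^1.006173 = 0.49786517
C(t) = 166.7 * 0.49786517 = 82.994 ng/mL

82.994


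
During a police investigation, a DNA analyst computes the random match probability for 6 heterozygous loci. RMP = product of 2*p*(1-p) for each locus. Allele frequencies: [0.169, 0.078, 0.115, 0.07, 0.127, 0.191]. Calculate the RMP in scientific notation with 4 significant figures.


Computing RMP for 6 loci:
Locus 1: 2 * 0.169 * 0.831 = 0.280878
Locus 2: 2 * 0.078 * 0.922 = 0.143832
Locus 3: 2 * 0.115 * 0.885 = 0.20355
Locus 4: 2 * 0.07 * 0.93 = 0.1302
Locus 5: 2 * 0.127 * 0.873 = 0.221742
Locus 6: 2 * 0.191 * 0.809 = 0.309038
RMP = 7.337e-05

7.337e-05


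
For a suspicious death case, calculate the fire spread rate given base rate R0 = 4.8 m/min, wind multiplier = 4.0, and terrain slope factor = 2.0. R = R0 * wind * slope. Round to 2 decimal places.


Fire spread rate calculation:
R = R0 * wind_factor * slope_factor
= 4.8 * 4.0 * 2.0
= 19.2 * 2.0
= 38.40 m/min

38.40


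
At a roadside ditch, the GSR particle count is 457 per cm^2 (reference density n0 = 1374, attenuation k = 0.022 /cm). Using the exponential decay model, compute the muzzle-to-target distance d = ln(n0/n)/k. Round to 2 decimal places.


GSR distance calculation:
n0/n = 1374 / 457 = 3.006565
ln(n0/n) = 1.100798
d = 1.100798 / 0.022 = 50.04 cm

50.04


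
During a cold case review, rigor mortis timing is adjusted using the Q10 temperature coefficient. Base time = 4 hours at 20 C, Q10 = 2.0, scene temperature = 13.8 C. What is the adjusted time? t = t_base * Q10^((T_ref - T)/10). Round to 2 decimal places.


Rigor mortis time adjustment:
Exponent = (T_ref - T_actual) / 10 = (20 - 13.8) / 10 = 0.62
Q10 factor = 2.0^0.62 = 1.53688
t_adjusted = 4 * 1.53688 = 6.15 hours

6.15


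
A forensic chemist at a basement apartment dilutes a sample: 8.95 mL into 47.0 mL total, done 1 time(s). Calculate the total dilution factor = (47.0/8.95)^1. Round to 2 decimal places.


Dilution factor calculation:
Single dilution = V_total / V_sample = 47.0 / 8.95 ≈ 5.251397
Number of dilutions = 1
Total DF = (47.0 / 8.95)^1 (full precision, rounded at the end) = 5.25

5.25


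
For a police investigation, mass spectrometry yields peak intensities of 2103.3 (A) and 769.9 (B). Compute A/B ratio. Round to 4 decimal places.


Spectral peak ratio:
Peak A = 2103.3 counts
Peak B = 769.9 counts
Ratio = 2103.3 / 769.9 = 2.7319

2.7319


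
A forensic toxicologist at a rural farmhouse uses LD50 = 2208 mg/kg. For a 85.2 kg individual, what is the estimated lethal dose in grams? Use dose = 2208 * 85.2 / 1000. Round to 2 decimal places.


Lethal dose calculation:
Lethal dose = LD50 * body_weight / 1000
= 2208 * 85.2 / 1000
= 188121.6 / 1000
= 188.12 g

188.12


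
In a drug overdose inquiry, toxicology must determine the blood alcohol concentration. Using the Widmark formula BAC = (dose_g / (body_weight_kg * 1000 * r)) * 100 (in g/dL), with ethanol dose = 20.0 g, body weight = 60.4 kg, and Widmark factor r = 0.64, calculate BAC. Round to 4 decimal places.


Applying the Widmark formula:
BAC = (dose_g / (body_wt * 1000 * r)) * 100
Denominator = 60.4 * 1000 * 0.64 = 38656
BAC = (20.0 / 38656) * 100
BAC = 0.0517 g/dL

0.0517


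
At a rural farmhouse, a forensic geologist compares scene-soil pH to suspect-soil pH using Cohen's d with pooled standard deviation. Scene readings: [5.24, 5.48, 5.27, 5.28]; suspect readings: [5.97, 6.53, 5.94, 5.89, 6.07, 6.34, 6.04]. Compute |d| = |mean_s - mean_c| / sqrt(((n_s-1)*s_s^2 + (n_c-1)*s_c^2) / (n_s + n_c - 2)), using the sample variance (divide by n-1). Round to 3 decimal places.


Pooled-variance Cohen's d for soil pH comparison:
Scene mean = 21.27 / 4 = 5.3175
Suspect mean = 42.78 / 7 = 6.111429
Scene sample variance s_s^2 = 0.012025
Suspect sample variance s_c^2 = 0.055448
Pooled variance = ((n_s-1)*s_s^2 + (n_c-1)*s_c^2) / (n_s + n_c - 2) = 0.040973
Pooled SD = sqrt(0.040973) = 0.202418
Mean difference = -0.793929
|d| = |-0.793929| / 0.202418 = 3.922

3.922


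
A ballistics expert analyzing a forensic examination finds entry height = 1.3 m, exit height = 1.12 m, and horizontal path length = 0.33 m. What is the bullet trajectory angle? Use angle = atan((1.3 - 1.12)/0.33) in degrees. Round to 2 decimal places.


Bullet trajectory angle:
Height difference = 1.3 - 1.12 = 0.18 m
angle = atan(0.18 / 0.33)
angle = atan(0.545455)
angle = 28.61 degrees

28.61


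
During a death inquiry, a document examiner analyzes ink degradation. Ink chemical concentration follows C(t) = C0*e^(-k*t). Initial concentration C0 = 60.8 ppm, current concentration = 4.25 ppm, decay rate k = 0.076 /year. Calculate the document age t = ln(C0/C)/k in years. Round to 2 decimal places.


Document age estimation:
C0/C = 60.8 / 4.25 = 14.305882
ln(C0/C) = 2.660671
t = 2.660671 / 0.076 = 35.01 years

35.01


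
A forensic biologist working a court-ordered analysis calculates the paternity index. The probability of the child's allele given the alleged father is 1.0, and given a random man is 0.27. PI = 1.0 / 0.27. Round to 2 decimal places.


Paternity Index calculation:
PI = P(allele|father) / P(allele|random)
PI = 1.0 / 0.27
PI = 3.70

3.70


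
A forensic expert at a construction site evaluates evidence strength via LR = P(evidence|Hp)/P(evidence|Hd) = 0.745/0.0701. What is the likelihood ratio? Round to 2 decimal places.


Likelihood ratio calculation:
LR = P(E|Hp) / P(E|Hd)
LR = 0.745 / 0.0701
LR = 10.63

10.63


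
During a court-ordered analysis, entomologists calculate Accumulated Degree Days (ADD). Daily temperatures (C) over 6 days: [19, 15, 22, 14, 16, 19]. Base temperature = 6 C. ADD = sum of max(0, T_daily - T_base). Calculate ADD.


Computing ADD day by day:
Day 1: max(0, 19 - 6) = 13
Day 2: max(0, 15 - 6) = 9
Day 3: max(0, 22 - 6) = 16
Day 4: max(0, 14 - 6) = 8
Day 5: max(0, 16 - 6) = 10
Day 6: max(0, 19 - 6) = 13
Total ADD = 69

69


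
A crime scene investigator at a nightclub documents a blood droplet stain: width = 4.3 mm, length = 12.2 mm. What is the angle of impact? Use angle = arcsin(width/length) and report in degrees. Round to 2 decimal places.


Blood spatter impact angle calculation:
width / length = 4.3 / 12.2 = 0.352459
angle = arcsin(0.352459)
angle = 20.64 degrees

20.64


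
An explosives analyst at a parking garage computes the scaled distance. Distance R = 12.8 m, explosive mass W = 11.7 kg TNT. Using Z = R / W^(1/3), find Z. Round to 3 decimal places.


Scaled distance calculation:
W^(1/3) = 11.7^(1/3) = 2.270189
Z = R / W^(1/3) = 12.8 / 2.270189
Z = 5.638 m/kg^(1/3)

5.638


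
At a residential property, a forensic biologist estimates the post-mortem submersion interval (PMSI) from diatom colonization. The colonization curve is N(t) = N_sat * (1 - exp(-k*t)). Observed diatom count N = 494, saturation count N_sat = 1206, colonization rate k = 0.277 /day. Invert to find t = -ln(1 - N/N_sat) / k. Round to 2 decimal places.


PMSI from diatom colonization curve:
N / N_sat = 494 / 1206 = 0.409619
1 - N/N_sat = 0.590381
ln(1 - N/N_sat) = -0.526987
t = -ln(1 - N/N_sat) / k = -(-0.526987) / 0.277 = 1.90 days

1.90


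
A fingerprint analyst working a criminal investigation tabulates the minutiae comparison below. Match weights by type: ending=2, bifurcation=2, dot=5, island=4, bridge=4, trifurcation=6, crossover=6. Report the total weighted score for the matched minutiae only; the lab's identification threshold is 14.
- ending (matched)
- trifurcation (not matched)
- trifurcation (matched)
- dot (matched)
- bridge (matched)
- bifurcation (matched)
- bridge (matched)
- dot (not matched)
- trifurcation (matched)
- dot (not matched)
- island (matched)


Weighted minutiae match score:
  ending: matched, +2 (running total 2)
  trifurcation: not matched, +0
  trifurcation: matched, +6 (running total 8)
  dot: matched, +5 (running total 13)
  bridge: matched, +4 (running total 17)
  bifurcation: matched, +2 (running total 19)
  bridge: matched, +4 (running total 23)
  dot: not matched, +0
  trifurcation: matched, +6 (running total 29)
  dot: not matched, +0
  island: matched, +4 (running total 33)
Total score = 33
Threshold = 14; verdict = identification

33


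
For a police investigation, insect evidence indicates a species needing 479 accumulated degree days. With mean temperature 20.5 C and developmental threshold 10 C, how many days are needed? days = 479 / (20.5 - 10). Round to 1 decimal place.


Insect development time:
Effective temperature = avg_temp - T_base = 20.5 - 10 = 10.5 C
Days = ADD / effective_temp = 479 / 10.5 = 45.6 days

45.6


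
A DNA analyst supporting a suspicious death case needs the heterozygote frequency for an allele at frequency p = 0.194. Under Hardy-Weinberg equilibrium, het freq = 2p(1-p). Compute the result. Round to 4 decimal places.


Hardy-Weinberg heterozygote frequency:
q = 1 - p = 1 - 0.194 = 0.806
2pq = 2 * 0.194 * 0.806 = 0.3127

0.3127


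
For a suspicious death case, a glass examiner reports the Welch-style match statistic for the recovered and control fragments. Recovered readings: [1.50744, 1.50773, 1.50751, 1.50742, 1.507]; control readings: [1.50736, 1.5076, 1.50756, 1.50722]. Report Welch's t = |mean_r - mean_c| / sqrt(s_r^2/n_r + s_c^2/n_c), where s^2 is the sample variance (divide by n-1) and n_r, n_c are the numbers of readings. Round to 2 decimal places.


Welch's t-criterion for glass RI comparison:
Recovered mean = sum / n_r = 7.5371 / 5 = 1.50742
Control mean = sum / n_c = 6.02974 / 4 = 1.507435
Recovered sample variance s_r^2 = 7.025e-08
Control sample variance s_c^2 = 3.15667e-08
Welch SE (unpooled) = sqrt(s_r^2/n_r + s_c^2/n_c) = sqrt(1.405e-08 + 7.89167e-09) = sqrt(2.19417e-08) = 0.000148127
|mean_r - mean_c| = 1.5e-05
t = 1.5e-05 / 0.000148127 = 0.10

0.10


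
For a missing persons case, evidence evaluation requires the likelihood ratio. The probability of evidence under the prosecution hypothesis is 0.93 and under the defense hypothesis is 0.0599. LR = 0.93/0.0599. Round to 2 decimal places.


Likelihood ratio calculation:
LR = P(E|Hp) / P(E|Hd)
LR = 0.93 / 0.0599
LR = 15.53

15.53


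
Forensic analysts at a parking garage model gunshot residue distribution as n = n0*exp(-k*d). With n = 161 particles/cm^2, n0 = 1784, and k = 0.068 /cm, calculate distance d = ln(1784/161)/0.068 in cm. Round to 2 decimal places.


GSR distance calculation:
n0/n = 1784 / 161 = 11.080745
ln(n0/n) = 2.405209
d = 2.405209 / 0.068 = 35.37 cm

35.37


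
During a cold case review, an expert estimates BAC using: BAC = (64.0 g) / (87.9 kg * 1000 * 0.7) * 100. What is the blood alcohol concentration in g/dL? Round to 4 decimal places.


Applying the Widmark formula:
BAC = (dose_g / (body_wt * 1000 * r)) * 100
Denominator = 87.9 * 1000 * 0.7 = 61530
BAC = (64.0 / 61530) * 100
BAC = 0.1040 g/dL

0.1040


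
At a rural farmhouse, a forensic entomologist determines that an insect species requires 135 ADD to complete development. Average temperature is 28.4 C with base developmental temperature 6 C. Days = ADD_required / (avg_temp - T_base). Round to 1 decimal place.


Insect development time:
Effective temperature = avg_temp - T_base = 28.4 - 6 = 22.4 C
Days = ADD / effective_temp = 135 / 22.4 = 6.0 days

6.0


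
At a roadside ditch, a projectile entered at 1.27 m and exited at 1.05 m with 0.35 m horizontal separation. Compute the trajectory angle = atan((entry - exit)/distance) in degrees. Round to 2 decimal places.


Bullet trajectory angle:
Height difference = 1.27 - 1.05 = 0.22 m
angle = atan(0.22 / 0.35)
angle = atan(0.628571)
angle = 32.15 degrees

32.15


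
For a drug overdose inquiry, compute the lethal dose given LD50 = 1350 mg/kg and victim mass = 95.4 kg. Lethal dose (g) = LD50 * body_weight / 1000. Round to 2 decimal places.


Lethal dose calculation:
Lethal dose = LD50 * body_weight / 1000
= 1350 * 95.4 / 1000
= 128790 / 1000
= 128.79 g

128.79


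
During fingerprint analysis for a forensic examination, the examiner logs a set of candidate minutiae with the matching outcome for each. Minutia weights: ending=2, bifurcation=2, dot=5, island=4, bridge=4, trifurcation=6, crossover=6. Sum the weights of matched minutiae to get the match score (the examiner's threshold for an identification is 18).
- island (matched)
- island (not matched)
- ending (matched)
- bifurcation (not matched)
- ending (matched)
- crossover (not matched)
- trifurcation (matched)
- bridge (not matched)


Weighted minutiae match score:
  island: matched, +4 (running total 4)
  island: not matched, +0
  ending: matched, +2 (running total 6)
  bifurcation: not matched, +0
  ending: matched, +2 (running total 8)
  crossover: not matched, +0
  trifurcation: matched, +6 (running total 14)
  bridge: not matched, +0
Total score = 14
Threshold = 18; verdict = inconclusive

14


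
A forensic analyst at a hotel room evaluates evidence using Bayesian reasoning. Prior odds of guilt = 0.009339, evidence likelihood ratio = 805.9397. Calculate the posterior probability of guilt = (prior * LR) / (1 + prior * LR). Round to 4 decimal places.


Bayesian evidence evaluation:
Posterior odds = prior_odds * LR = 0.009339 * 805.9397 = 7.526671
Posterior probability = posterior_odds / (1 + posterior_odds)
= 7.526671 / (1 + 7.526671)
= 7.526671 / 8.526671
= 0.8827

0.8827


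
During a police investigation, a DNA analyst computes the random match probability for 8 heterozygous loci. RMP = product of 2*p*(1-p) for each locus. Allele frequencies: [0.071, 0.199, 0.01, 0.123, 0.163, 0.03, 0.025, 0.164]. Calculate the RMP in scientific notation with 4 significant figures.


Computing RMP for 8 loci:
Locus 1: 2 * 0.071 * 0.929 = 0.131918
Locus 2: 2 * 0.199 * 0.801 = 0.318798
Locus 3: 2 * 0.01 * 0.99 = 0.0198
Locus 4: 2 * 0.123 * 0.877 = 0.215742
Locus 5: 2 * 0.163 * 0.837 = 0.272862
Locus 6: 2 * 0.03 * 0.97 = 0.0582
Locus 7: 2 * 0.025 * 0.975 = 0.04875
Locus 8: 2 * 0.164 * 0.836 = 0.274208
RMP = 3.814e-08

3.814e-08


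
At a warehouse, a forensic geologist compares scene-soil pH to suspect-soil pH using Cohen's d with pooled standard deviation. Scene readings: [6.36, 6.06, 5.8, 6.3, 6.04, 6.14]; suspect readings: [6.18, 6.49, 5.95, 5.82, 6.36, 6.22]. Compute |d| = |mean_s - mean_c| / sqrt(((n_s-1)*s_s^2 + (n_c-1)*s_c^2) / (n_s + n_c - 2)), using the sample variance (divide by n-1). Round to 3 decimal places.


Pooled-variance Cohen's d for soil pH comparison:
Scene mean = 36.7 / 6 = 6.116667
Suspect mean = 37.02 / 6 = 6.17
Scene sample variance s_s^2 = 0.040547
Suspect sample variance s_c^2 = 0.0624
Pooled variance = ((n_s-1)*s_s^2 + (n_c-1)*s_c^2) / (n_s + n_c - 2) = 0.051473
Pooled SD = sqrt(0.051473) = 0.226877
Mean difference = -0.053333
|d| = |-0.053333| / 0.226877 = 0.235

0.235


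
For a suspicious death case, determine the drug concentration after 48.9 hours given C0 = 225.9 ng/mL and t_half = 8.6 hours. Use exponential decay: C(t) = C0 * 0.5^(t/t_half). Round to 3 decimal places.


Drug concentration decay:
Number of half-lives = t / t_half = 48.9 / 8.6 = 5.686047
Decay factor = 0.5^5.686047 = 0.01942358
C(t) = 225.9 * 0.01942358 = 4.388 ng/mL

4.388


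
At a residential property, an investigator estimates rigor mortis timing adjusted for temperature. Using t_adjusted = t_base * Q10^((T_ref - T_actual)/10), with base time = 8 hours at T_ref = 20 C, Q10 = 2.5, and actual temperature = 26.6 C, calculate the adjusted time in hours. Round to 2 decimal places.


Rigor mortis time adjustment:
Exponent = (T_ref - T_actual) / 10 = (20 - 26.6) / 10 = -0.66
Q10 factor = 2.5^-0.66 = 0.54621
t_adjusted = 8 * 0.54621 = 4.37 hours

4.37


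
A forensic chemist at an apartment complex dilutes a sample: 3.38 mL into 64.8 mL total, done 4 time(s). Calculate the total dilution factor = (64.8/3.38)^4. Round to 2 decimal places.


Dilution factor calculation:
Single dilution = V_total / V_sample = 64.8 / 3.38 ≈ 19.171598
Number of dilutions = 4
Total DF = (64.8 / 3.38)^4 (full precision, rounded at the end) = 135093.12

135093.12


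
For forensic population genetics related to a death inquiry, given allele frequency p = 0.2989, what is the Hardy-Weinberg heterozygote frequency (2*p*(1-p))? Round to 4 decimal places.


Hardy-Weinberg heterozygote frequency:
q = 1 - p = 1 - 0.2989 = 0.7011
2pq = 2 * 0.2989 * 0.7011 = 0.4191

0.4191


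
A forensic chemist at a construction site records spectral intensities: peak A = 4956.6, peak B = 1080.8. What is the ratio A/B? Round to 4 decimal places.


Spectral peak ratio:
Peak A = 4956.6 counts
Peak B = 1080.8 counts
Ratio = 4956.6 / 1080.8 = 4.5860

4.5860


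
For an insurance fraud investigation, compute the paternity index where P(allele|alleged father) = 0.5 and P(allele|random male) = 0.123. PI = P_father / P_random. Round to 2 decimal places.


Paternity Index calculation:
PI = P(allele|father) / P(allele|random)
PI = 0.5 / 0.123
PI = 4.07

4.07


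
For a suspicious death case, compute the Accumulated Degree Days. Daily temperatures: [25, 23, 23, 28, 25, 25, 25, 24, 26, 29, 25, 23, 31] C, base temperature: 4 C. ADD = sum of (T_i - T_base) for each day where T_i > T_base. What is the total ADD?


Computing ADD day by day:
Day 1: max(0, 25 - 4) = 21
Day 2: max(0, 23 - 4) = 19
Day 3: max(0, 23 - 4) = 19
Day 4: max(0, 28 - 4) = 24
Day 5: max(0, 25 - 4) = 21
Day 6: max(0, 25 - 4) = 21
Day 7: max(0, 25 - 4) = 21
Day 8: max(0, 24 - 4) = 20
Day 9: max(0, 26 - 4) = 22
Day 10: max(0, 29 - 4) = 25
Day 11: max(0, 25 - 4) = 21
Day 12: max(0, 23 - 4) = 19
Day 13: max(0, 31 - 4) = 27
Total ADD = 280

280


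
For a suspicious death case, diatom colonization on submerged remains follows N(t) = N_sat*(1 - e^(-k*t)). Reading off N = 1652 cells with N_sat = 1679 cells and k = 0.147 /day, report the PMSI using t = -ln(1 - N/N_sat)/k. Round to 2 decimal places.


PMSI from diatom colonization curve:
N / N_sat = 1652 / 1679 = 0.983919
1 - N/N_sat = 0.016081
ln(1 - N/N_sat) = -4.130117
t = -ln(1 - N/N_sat) / k = -(-4.130117) / 0.147 = 28.10 days

28.10


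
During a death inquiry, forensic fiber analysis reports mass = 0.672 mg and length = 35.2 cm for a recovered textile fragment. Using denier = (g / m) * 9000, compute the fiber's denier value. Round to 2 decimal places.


Denier calculation:
Mass in grams = 0.672 mg / 1000 = 0.000672 g
Length in meters = 35.2 cm / 100 = 0.352 m
Linear density = mass / length = 0.000672 / 0.352 = 0.00190909 g/m
Denier = (g/m) * 9000 = 0.00190909 * 9000 = 17.18

17.18


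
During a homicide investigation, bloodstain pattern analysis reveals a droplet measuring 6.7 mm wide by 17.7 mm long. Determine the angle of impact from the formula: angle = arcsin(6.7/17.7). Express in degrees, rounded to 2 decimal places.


Blood spatter impact angle calculation:
width / length = 6.7 / 17.7 = 0.378531
angle = arcsin(0.378531)
angle = 22.24 degrees

22.24


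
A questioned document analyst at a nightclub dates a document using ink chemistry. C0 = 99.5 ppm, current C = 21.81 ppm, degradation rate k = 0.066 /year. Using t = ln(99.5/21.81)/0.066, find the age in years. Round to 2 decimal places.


Document age estimation:
C0/C = 99.5 / 21.81 = 4.562127
ln(C0/C) = 1.517789
t = 1.517789 / 0.066 = 23.00 years

23.00


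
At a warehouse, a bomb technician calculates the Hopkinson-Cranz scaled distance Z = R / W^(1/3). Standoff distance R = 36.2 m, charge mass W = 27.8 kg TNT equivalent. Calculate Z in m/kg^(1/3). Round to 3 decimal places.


Scaled distance calculation:
W^(1/3) = 27.8^(1/3) = 3.029342
Z = R / W^(1/3) = 36.2 / 3.029342
Z = 11.950 m/kg^(1/3)

11.950


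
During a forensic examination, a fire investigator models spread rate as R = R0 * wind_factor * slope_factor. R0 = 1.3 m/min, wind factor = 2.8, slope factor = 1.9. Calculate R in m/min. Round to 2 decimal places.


Fire spread rate calculation:
R = R0 * wind_factor * slope_factor
= 1.3 * 2.8 * 1.9
= 3.64 * 1.9
= 6.92 m/min

6.92


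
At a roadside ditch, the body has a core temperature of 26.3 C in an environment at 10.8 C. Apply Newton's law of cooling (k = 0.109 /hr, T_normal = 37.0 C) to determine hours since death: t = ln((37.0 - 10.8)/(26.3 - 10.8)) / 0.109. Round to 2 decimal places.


Using Newton's law of cooling:
t = ln((T_normal - T_ambient) / (T_body - T_ambient)) / k
T_normal - T_ambient = 26.2
T_body - T_ambient = 15.5
Ratio = 1.690323
ln(ratio) = 0.52492
t = 0.52492 / 0.109 = 4.82 hours

4.82


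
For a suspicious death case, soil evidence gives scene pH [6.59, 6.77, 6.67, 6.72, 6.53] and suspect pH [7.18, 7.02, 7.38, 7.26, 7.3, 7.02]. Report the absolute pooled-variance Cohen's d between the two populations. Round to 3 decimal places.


Pooled-variance Cohen's d for soil pH comparison:
Scene mean = 33.28 / 5 = 6.656
Suspect mean = 43.16 / 6 = 7.193333
Scene sample variance s_s^2 = 0.00938
Suspect sample variance s_c^2 = 0.022187
Pooled variance = ((n_s-1)*s_s^2 + (n_c-1)*s_c^2) / (n_s + n_c - 2) = 0.016495
Pooled SD = sqrt(0.016495) = 0.128433
Mean difference = -0.537333
|d| = |-0.537333| / 0.128433 = 4.184

4.184


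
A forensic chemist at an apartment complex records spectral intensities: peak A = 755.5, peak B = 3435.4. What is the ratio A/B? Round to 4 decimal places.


Spectral peak ratio:
Peak A = 755.5 counts
Peak B = 3435.4 counts
Ratio = 755.5 / 3435.4 = 0.2199

0.2199


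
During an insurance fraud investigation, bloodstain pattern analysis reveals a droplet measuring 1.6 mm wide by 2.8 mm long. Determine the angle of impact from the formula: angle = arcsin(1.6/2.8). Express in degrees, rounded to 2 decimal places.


Blood spatter impact angle calculation:
width / length = 1.6 / 2.8 = 0.571429
angle = arcsin(0.571429)
angle = 34.85 degrees

34.85


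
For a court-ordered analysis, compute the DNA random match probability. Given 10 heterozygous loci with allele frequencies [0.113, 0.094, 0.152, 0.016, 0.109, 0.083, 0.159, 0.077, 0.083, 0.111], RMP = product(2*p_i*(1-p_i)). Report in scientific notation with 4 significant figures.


Computing RMP for 10 loci:
Locus 1: 2 * 0.113 * 0.887 = 0.200462
Locus 2: 2 * 0.094 * 0.906 = 0.170328
Locus 3: 2 * 0.152 * 0.848 = 0.257792
Locus 4: 2 * 0.016 * 0.984 = 0.031488
Locus 5: 2 * 0.109 * 0.891 = 0.194238
Locus 6: 2 * 0.083 * 0.917 = 0.152222
Locus 7: 2 * 0.159 * 0.841 = 0.267438
Locus 8: 2 * 0.077 * 0.923 = 0.142142
Locus 9: 2 * 0.083 * 0.917 = 0.152222
Locus 10: 2 * 0.111 * 0.889 = 0.197358
RMP = 9.359e-09

9.359e-09


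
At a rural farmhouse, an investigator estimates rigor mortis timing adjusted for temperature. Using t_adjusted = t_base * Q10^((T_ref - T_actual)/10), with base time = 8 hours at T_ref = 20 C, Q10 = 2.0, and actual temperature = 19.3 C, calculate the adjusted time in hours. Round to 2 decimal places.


Rigor mortis time adjustment:
Exponent = (T_ref - T_actual) / 10 = (20 - 19.3) / 10 = 0.07
Q10 factor = 2.0^0.07 = 1.04972
t_adjusted = 8 * 1.04972 = 8.40 hours

8.40


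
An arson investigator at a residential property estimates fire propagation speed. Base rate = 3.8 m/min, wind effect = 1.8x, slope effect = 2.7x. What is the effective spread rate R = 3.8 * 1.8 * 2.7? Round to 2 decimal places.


Fire spread rate calculation:
R = R0 * wind_factor * slope_factor
= 3.8 * 1.8 * 2.7
= 6.84 * 2.7
= 18.47 m/min

18.47


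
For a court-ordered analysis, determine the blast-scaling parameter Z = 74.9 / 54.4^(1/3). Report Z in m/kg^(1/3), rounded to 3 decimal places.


Scaled distance calculation:
W^(1/3) = 54.4^(1/3) = 3.789073
Z = R / W^(1/3) = 74.9 / 3.789073
Z = 19.767 m/kg^(1/3)

19.767


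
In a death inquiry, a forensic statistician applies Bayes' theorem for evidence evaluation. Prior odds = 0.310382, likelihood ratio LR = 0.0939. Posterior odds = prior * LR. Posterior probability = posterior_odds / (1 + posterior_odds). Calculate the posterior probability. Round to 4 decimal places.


Bayesian evidence evaluation:
Posterior odds = prior_odds * LR = 0.310382 * 0.0939 = 0.02914487
Posterior probability = posterior_odds / (1 + posterior_odds)
= 0.02914487 / (1 + 0.02914487)
= 0.02914487 / 1.02914487
= 0.0283

0.0283


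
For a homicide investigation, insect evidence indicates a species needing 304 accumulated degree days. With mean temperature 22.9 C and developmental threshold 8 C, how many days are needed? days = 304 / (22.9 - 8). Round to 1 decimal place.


Insect development time:
Effective temperature = avg_temp - T_base = 22.9 - 8 = 14.9 C
Days = ADD / effective_temp = 304 / 14.9 = 20.4 days

20.4


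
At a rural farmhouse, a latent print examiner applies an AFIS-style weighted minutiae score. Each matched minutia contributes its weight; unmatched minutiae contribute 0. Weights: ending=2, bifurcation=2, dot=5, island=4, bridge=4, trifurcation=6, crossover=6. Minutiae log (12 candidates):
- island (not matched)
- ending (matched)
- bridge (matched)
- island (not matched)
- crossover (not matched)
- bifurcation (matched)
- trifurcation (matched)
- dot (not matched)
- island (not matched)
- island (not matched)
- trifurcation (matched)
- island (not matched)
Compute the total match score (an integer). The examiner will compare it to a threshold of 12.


Weighted minutiae match score:
  island: not matched, +0
  ending: matched, +2 (running total 2)
  bridge: matched, +4 (running total 6)
  island: not matched, +0
  crossover: not matched, +0
  bifurcation: matched, +2 (running total 8)
  trifurcation: matched, +6 (running total 14)
  dot: not matched, +0
  island: not matched, +0
  island: not matched, +0
  trifurcation: matched, +6 (running total 20)
  island: not matched, +0
Total score = 20
Threshold = 12; verdict = identification

20


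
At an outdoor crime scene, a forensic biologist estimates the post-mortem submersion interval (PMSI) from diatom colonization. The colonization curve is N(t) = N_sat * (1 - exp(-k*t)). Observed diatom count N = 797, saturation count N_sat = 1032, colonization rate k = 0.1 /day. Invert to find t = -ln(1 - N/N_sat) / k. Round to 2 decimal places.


PMSI from diatom colonization curve:
N / N_sat = 797 / 1032 = 0.772287
1 - N/N_sat = 0.227713
ln(1 - N/N_sat) = -1.479669
t = -ln(1 - N/N_sat) / k = -(-1.479669) / 0.1 = 14.80 days

14.80


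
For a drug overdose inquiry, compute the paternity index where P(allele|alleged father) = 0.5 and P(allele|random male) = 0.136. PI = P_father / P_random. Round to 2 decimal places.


Paternity Index calculation:
PI = P(allele|father) / P(allele|random)
PI = 0.5 / 0.136
PI = 3.68

3.68


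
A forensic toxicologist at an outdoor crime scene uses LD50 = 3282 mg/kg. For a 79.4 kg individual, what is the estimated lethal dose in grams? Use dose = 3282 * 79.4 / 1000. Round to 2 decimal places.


Lethal dose calculation:
Lethal dose = LD50 * body_weight / 1000
= 3282 * 79.4 / 1000
= 260590.8 / 1000
= 260.59 g

260.59


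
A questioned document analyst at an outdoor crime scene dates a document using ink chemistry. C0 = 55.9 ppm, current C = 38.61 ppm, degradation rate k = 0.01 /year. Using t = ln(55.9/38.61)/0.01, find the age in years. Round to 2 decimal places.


Document age estimation:
C0/C = 55.9 / 38.61 = 1.447811
ln(C0/C) = 0.370053
t = 0.370053 / 0.01 = 37.01 years

37.01


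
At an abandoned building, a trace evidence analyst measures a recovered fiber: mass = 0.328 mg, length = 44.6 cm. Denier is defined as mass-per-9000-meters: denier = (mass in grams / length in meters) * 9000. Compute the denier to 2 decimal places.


Denier calculation:
Mass in grams = 0.328 mg / 1000 = 0.000328 g
Length in meters = 44.6 cm / 100 = 0.446 m
Linear density = mass / length = 0.000328 / 0.446 = 0.00073543 g/m
Denier = (g/m) * 9000 = 0.00073543 * 9000 = 6.62

6.62


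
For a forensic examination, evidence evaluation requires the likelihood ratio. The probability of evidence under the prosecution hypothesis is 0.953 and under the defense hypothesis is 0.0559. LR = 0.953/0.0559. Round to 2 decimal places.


Likelihood ratio calculation:
LR = P(E|Hp) / P(E|Hd)
LR = 0.953 / 0.0559
LR = 17.05

17.05


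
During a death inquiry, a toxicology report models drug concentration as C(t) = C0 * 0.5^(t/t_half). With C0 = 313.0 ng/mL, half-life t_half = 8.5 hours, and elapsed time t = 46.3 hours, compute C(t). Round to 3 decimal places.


Drug concentration decay:
Number of half-lives = t / t_half = 46.3 / 8.5 = 5.447059
Decay factor = 0.5^5.447059 = 0.02292302
C(t) = 313.0 * 0.02292302 = 7.175 ng/mL

7.175


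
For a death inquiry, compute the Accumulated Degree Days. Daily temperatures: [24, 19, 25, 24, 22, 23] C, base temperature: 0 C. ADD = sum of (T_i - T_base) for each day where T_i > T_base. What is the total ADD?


Computing ADD day by day:
Day 1: max(0, 24 - 0) = 24
Day 2: max(0, 19 - 0) = 19
Day 3: max(0, 25 - 0) = 25
Day 4: max(0, 24 - 0) = 24
Day 5: max(0, 22 - 0) = 22
Day 6: max(0, 23 - 0) = 23
Total ADD = 137

137


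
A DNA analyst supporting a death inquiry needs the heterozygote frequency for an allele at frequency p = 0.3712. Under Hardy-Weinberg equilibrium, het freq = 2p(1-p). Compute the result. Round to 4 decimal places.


Hardy-Weinberg heterozygote frequency:
q = 1 - p = 1 - 0.3712 = 0.6288
2pq = 2 * 0.3712 * 0.6288 = 0.4668

0.4668


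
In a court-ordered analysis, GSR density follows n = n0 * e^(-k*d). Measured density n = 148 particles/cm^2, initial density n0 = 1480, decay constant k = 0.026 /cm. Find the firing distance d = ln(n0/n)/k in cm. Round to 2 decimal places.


GSR distance calculation:
n0/n = 1480 / 148 = 10
ln(n0/n) = 2.302585
d = 2.302585 / 0.026 = 88.56 cm

88.56


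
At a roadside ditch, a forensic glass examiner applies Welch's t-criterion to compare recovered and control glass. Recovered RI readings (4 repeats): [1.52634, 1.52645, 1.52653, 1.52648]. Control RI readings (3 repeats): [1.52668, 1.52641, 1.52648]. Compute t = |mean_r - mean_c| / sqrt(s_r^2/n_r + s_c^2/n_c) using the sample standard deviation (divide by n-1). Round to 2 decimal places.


Welch's t-criterion for glass RI comparison:
Recovered mean = sum / n_r = 6.1058 / 4 = 1.52645
Control mean = sum / n_c = 4.57957 / 3 = 1.5265233
Recovered sample variance s_r^2 = 6.46667e-09
Control sample variance s_c^2 = 1.96333e-08
Welch SE (unpooled) = sqrt(s_r^2/n_r + s_c^2/n_c) = sqrt(1.61667e-09 + 6.54444e-09) = sqrt(8.16111e-09) = 9.03389e-05
|mean_r - mean_c| = 7.33333e-05
t = 7.33333e-05 / 9.03389e-05 = 0.81

0.81
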